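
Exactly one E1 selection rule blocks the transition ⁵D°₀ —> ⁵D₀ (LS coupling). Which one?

the J=0 ↔ J=0 exclusion

Initial level: S=2, L=2, J=0, parity odd. Final level: S=2, L=2, J=0, parity even.
ΔS = 0: S: 2 → 2 — ok.
ΔJ = 0, ±1 (not J=0↔0): J: 0 → 0, ΔJ = +0 — fails.
Parity must change: odd → even — ok.
ΔL = 0, ±1 (not L=0↔0): L: 2 → 2, ΔL = +0 — ok.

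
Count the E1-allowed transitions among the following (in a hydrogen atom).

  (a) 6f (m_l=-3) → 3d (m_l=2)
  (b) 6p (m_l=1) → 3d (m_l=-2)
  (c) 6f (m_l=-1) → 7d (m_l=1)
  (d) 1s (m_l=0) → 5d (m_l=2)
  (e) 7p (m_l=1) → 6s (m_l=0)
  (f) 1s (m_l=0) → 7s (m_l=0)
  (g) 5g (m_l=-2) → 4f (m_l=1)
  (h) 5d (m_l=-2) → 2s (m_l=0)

1

(a) forbidden — Δm_l = +5 (E1 requires Δm_l = 0, ±1)
(b) forbidden — Δm_l = -3 (E1 requires Δm_l = 0, ±1)
(c) forbidden — Δm_l = +2 (E1 requires Δm_l = 0, ±1)
(d) forbidden — Δl = +2 (E1 requires Δl = ±1); Δm_l = +2 (E1 requires Δm_l = 0, ±1)
(e) allowed
(f) forbidden — Δl = +0 (E1 requires Δl = ±1)
(g) forbidden — Δm_l = +3 (E1 requires Δm_l = 0, ±1)
(h) forbidden — Δl = -2 (E1 requires Δl = ±1); Δm_l = +2 (E1 requires Δm_l = 0, ±1)
Total allowed: 1 of 8.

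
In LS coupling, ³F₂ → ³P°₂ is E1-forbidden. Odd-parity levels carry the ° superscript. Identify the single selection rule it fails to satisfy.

the ΔL = 0, ±1 rule

Initial level: S=1, L=3, J=2, parity even. Final level: S=1, L=1, J=2, parity odd.
ΔL = 0, ±1 (not L=0↔0): L: 3 → 1, ΔL = -2 — fails.
ΔJ = 0, ±1 (not J=0↔0): J: 2 → 2, ΔJ = +0 — ok.
ΔS = 0: S: 1 → 1 — ok.
Parity must change: even → odd — ok.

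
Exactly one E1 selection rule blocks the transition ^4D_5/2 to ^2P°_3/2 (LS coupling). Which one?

ΔS = 0: S: 3/2 → 1/2 — ✗.
Parity must change: even → odd — ✓.
ΔJ = 0, ±1 (not J=0↔0): J: 5/2 → 3/2, ΔJ = -1 — ✓.
ΔL = 0, ±1 (not L=0↔0): L: 2 → 1, ΔL = -1 — ✓.

the ΔS = 0 rule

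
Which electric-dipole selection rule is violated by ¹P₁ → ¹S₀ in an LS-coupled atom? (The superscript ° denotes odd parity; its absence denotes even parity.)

ΔL = 0, ±1 (not L=0↔0): L: 1 → 0, ΔL = -1 — satisfied.
ΔS = 0: S: 0 → 0 — satisfied.
Parity must change: even → even — violated.
ΔJ = 0, ±1 (not J=0↔0): J: 1 → 0, ΔJ = -1 — satisfied.

parity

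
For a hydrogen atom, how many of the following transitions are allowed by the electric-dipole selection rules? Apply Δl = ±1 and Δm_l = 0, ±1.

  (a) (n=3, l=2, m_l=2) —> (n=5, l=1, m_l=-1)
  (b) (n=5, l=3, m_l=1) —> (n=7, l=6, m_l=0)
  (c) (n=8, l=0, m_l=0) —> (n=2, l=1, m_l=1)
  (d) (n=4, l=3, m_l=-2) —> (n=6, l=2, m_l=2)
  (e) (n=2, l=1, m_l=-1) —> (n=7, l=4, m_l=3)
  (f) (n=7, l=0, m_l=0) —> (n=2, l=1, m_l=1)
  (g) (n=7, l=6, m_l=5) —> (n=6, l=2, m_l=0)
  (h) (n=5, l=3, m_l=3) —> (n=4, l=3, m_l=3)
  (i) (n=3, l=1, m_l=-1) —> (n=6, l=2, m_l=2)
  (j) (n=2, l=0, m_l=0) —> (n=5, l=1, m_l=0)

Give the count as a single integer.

3

(a) forbidden — Δm_l = -3 (E1 requires Δm_l = 0, ±1)
(b) forbidden — Δl = +3 (E1 requires Δl = ±1)
(c) allowed
(d) forbidden — Δm_l = +4 (E1 requires Δm_l = 0, ±1)
(e) forbidden — Δl = +3 (E1 requires Δl = ±1); Δm_l = +4 (E1 requires Δm_l = 0, ±1)
(f) allowed
(g) forbidden — Δl = -4 (E1 requires Δl = ±1); Δm_l = -5 (E1 requires Δm_l = 0, ±1)
(h) forbidden — Δl = +0 (E1 requires Δl = ±1)
(i) forbidden — Δm_l = +3 (E1 requires Δm_l = 0, ±1)
(j) allowed
Total allowed: 3 of 10.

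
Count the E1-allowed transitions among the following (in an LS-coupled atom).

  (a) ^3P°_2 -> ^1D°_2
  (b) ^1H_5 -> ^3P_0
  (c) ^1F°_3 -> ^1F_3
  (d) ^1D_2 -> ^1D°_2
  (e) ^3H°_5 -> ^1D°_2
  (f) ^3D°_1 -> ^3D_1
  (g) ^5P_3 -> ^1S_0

(a) forbidden (parity, ΔS fail)
(b) forbidden (parity, ΔS, ΔL, ΔJ fail)
(c) allowed
(d) allowed
(e) forbidden (parity, ΔS, ΔL, ΔJ fail)
(f) allowed
(g) forbidden (parity, ΔS, ΔJ fail)
Total allowed: 3 of 7.

3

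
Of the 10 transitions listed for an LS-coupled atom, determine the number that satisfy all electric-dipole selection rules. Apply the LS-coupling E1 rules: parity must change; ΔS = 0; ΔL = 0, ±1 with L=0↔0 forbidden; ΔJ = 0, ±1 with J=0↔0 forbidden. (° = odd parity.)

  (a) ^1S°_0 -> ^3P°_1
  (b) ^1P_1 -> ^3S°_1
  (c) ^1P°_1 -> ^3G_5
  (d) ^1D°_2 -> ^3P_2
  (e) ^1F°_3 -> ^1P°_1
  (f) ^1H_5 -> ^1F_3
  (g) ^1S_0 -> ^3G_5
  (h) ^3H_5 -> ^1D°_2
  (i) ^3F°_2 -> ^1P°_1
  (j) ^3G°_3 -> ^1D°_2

0

(a) forbidden (parity, ΔS fail)
(b) forbidden (ΔS fails)
(c) forbidden (ΔS, ΔL, ΔJ fail)
(d) forbidden (ΔS fails)
(e) forbidden (parity, ΔL, ΔJ fail)
(f) forbidden (parity, ΔL, ΔJ fail)
(g) forbidden (parity, ΔS, ΔL, ΔJ fail)
(h) forbidden (ΔS, ΔL, ΔJ fail)
(i) forbidden (parity, ΔS, ΔL fail)
(j) forbidden (parity, ΔS, ΔL fail)
Total allowed: 0 of 10.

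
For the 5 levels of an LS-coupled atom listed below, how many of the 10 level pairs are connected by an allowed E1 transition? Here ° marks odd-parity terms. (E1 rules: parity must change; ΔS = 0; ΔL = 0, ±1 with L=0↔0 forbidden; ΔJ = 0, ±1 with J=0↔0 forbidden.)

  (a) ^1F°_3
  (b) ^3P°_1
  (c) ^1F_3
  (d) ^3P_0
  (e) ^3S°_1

3

(a)–(b): forbidden (parity, ΔS, ΔL, ΔJ).
(a)–(c): allowed.
(a)–(d): forbidden (ΔS, ΔL, ΔJ).
(a)–(e): forbidden (parity, ΔS, ΔL, ΔJ).
(b)–(c): forbidden (ΔS, ΔL, ΔJ).
(b)–(d): allowed.
(b)–(e): forbidden (parity).
(c)–(d): forbidden (parity, ΔS, ΔL, ΔJ).
(c)–(e): forbidden (ΔS, ΔL, ΔJ).
(d)–(e): allowed.
Allowed pairs: 3 of 10.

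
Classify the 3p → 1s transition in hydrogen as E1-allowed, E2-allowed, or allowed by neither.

Δl = 0 − 1 = -1; l_i + l_f = 1.
E1 (Δl = ±1): satisfied.
E2 (Δl = 0,±2, l_i+l_f ≥ 2): not satisfied.

E1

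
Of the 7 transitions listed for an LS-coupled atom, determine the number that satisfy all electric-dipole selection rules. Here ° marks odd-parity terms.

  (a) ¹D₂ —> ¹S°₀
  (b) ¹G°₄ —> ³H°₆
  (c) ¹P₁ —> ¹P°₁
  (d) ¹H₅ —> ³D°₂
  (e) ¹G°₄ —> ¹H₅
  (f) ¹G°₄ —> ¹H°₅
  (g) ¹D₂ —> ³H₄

2

(a) forbidden (ΔL, ΔJ fail)
(b) forbidden (parity, ΔS, ΔJ fail)
(c) allowed
(d) forbidden (ΔS, ΔL, ΔJ fail)
(e) allowed
(f) forbidden (parity fails)
(g) forbidden (parity, ΔS, ΔL, ΔJ fail)
Total allowed: 2 of 7.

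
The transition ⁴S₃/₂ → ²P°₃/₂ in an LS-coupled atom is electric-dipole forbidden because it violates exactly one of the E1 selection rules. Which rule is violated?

Initial level: S=3/2, L=0, J=3/2, parity even. Final level: S=1/2, L=1, J=3/2, parity odd.
Parity must change: even → odd — passes.
ΔS = 0: S: 3/2 → 1/2 — fails.
ΔL = 0, ±1 (not L=0↔0): L: 0 → 1, ΔL = +1 — passes.
ΔJ = 0, ±1 (not J=0↔0): J: 3/2 → 3/2, ΔJ = +0 — passes.

the ΔS = 0 rule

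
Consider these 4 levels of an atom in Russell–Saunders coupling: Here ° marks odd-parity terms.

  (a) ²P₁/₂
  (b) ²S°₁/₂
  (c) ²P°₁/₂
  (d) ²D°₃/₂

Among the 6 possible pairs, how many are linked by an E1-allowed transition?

(a)–(b): allowed.
(a)–(c): allowed.
(a)–(d): allowed.
(b)–(c): forbidden (parity).
(b)–(d): forbidden (parity, ΔL).
(c)–(d): forbidden (parity).
Allowed pairs: 3 of 6.

3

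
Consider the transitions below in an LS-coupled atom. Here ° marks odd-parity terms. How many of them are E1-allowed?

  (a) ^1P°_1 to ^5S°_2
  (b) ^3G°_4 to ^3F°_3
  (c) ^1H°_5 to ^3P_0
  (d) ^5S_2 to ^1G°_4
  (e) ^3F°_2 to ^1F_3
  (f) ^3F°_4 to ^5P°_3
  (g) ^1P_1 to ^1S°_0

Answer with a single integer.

(a) forbidden (parity, ΔS fail)
(b) forbidden (parity fails)
(c) forbidden (ΔS, ΔL, ΔJ fail)
(d) forbidden (ΔS, ΔL, ΔJ fail)
(e) forbidden (ΔS fails)
(f) forbidden (parity, ΔS, ΔL fail)
(g) allowed
Total allowed: 1 of 7.

1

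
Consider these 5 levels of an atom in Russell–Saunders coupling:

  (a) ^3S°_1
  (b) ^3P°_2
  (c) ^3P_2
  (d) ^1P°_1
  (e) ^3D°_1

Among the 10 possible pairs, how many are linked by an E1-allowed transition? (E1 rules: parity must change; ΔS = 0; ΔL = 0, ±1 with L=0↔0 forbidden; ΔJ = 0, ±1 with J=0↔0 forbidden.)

3

(a)–(b): forbidden (parity).
(a)–(c): allowed.
(a)–(d): forbidden (parity, ΔS).
(a)–(e): forbidden (parity, ΔL).
(b)–(c): allowed.
(b)–(d): forbidden (parity, ΔS).
(b)–(e): forbidden (parity).
(c)–(d): forbidden (ΔS).
(c)–(e): allowed.
(d)–(e): forbidden (parity, ΔS).
Allowed pairs: 3 of 10.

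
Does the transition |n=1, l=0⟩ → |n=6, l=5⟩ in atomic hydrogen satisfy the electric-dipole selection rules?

forbidden

l: 0 → 5 (Δl = +5). Δl = ±1 violated.
The transition is electric-dipole forbidden.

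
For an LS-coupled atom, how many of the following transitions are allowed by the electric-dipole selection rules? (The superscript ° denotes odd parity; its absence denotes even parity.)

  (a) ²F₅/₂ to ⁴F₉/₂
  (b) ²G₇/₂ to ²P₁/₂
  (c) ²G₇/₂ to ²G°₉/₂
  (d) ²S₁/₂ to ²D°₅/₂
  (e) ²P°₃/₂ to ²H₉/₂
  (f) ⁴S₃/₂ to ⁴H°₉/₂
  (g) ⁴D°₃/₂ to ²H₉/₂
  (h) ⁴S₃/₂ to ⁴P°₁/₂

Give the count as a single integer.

(a) forbidden (parity, ΔS, ΔJ fail)
(b) forbidden (parity, ΔL, ΔJ fail)
(c) allowed
(d) forbidden (ΔL, ΔJ fail)
(e) forbidden (ΔL, ΔJ fail)
(f) forbidden (ΔL, ΔJ fail)
(g) forbidden (ΔS, ΔL, ΔJ fail)
(h) allowed
Total allowed: 2 of 8.

2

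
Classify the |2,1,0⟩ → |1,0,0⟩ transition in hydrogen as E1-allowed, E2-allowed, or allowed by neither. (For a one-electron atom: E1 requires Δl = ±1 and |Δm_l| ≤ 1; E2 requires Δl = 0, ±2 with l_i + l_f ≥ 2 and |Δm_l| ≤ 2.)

E1

Δl = 0 − 1 = -1; l_i + l_f = 1.
Δm_l = +0.
E1 (Δl = ±1, |Δm_l| ≤ 1): satisfied.
E2 (Δl = 0,±2, l_i+l_f ≥ 2, |Δm_l| ≤ 2): not satisfied.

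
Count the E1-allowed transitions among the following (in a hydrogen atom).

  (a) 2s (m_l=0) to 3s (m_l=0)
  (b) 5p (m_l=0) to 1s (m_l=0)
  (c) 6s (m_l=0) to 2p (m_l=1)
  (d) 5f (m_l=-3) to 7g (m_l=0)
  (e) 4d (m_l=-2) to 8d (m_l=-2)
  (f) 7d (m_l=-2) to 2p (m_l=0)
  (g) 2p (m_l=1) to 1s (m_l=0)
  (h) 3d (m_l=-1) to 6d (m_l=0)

(a) forbidden — Δl = +0 (E1 requires Δl = ±1)
(b) allowed
(c) allowed
(d) forbidden — Δm_l = +3 (E1 requires Δm_l = 0, ±1)
(e) forbidden — Δl = +0 (E1 requires Δl = ±1)
(f) forbidden — Δm_l = +2 (E1 requires Δm_l = 0, ±1)
(g) allowed
(h) forbidden — Δl = +0 (E1 requires Δl = ±1)
Total allowed: 3 of 8.

3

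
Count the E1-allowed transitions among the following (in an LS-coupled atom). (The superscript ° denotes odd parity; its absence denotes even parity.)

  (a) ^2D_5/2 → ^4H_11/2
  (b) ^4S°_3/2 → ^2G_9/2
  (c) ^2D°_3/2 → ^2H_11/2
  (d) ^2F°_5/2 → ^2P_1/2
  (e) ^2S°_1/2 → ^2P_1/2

1

(a) forbidden (parity, ΔS, ΔL, ΔJ fail)
(b) forbidden (ΔS, ΔL, ΔJ fail)
(c) forbidden (ΔL, ΔJ fail)
(d) forbidden (ΔL, ΔJ fail)
(e) allowed
Total allowed: 1 of 5.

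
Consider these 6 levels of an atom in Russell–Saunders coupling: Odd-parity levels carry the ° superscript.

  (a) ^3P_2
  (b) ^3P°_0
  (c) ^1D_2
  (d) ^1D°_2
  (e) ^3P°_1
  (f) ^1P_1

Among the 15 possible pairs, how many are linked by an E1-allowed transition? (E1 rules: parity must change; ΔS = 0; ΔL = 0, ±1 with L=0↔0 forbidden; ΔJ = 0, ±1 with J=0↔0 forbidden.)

3

(a)–(b): forbidden (ΔJ).
(a)–(c): forbidden (parity, ΔS).
(a)–(d): forbidden (ΔS).
(a)–(e): allowed.
(a)–(f): forbidden (parity, ΔS).
(b)–(c): forbidden (ΔS, ΔJ).
(b)–(d): forbidden (parity, ΔS, ΔJ).
(b)–(e): forbidden (parity).
(b)–(f): forbidden (ΔS).
(c)–(d): allowed.
(c)–(e): forbidden (ΔS).
(c)–(f): forbidden (parity).
(d)–(e): forbidden (parity, ΔS).
(d)–(f): allowed.
(e)–(f): forbidden (ΔS).
Allowed pairs: 3 of 15.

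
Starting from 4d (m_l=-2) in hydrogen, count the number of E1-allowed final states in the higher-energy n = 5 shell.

E1 requires Δl = ±1, so l_f ∈ {1, 3}; with 0 ≤ l_f ≤ n_f−1 = 4, the allowed l_f values are {1, 3}.
For l_f = 1: m_f ∈ {m_i−1, m_i, m_i+1} ∩ [−1, 1] = {-1} → 1 state.
For l_f = 3: m_f ∈ {m_i−1, m_i, m_i+1} ∩ [−3, 3] = {-3, -2, -1} → 3 states.
Total: 4.

4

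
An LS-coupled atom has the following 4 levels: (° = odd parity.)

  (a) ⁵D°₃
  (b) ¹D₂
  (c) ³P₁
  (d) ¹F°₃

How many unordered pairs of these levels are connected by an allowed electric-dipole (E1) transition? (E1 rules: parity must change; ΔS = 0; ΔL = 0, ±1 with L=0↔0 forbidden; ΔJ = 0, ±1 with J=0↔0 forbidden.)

(a)–(b): forbidden (ΔS).
(a)–(c): forbidden (ΔS, ΔJ).
(a)–(d): forbidden (parity, ΔS).
(b)–(c): forbidden (parity, ΔS).
(b)–(d): allowed.
(c)–(d): forbidden (ΔS, ΔL, ΔJ).
Allowed pairs: 1 of 6.

1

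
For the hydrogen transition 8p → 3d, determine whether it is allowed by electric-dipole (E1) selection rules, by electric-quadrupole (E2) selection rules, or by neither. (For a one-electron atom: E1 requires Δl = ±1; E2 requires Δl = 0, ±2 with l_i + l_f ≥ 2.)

E1

Δl = 2 − 1 = +1; l_i + l_f = 3.
E1 (Δl = ±1): satisfied.
E2 (Δl = 0,±2, l_i+l_f ≥ 2): not satisfied.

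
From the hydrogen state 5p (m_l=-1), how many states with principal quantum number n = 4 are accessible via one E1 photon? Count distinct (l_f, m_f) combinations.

E1 requires Δl = ±1, so l_f ∈ {0, 2}; with 0 ≤ l_f ≤ n_f−1 = 3, the allowed l_f values are {0, 2}.
For l_f = 0: m_f ∈ {m_i−1, m_i, m_i+1} ∩ [−0, 0] = {0} → 1 state.
For l_f = 2: m_f ∈ {m_i−1, m_i, m_i+1} ∩ [−2, 2] = {-2, -1, 0} → 3 states.
Total: 4.

4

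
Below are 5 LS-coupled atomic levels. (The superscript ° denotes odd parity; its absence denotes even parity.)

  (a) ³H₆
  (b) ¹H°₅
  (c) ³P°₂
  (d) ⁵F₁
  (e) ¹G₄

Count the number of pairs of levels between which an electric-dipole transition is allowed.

1

(a)–(b): forbidden (ΔS).
(a)–(c): forbidden (ΔL, ΔJ).
(a)–(d): forbidden (parity, ΔS, ΔL, ΔJ).
(a)–(e): forbidden (parity, ΔS, ΔJ).
(b)–(c): forbidden (parity, ΔS, ΔL, ΔJ).
(b)–(d): forbidden (ΔS, ΔL, ΔJ).
(b)–(e): allowed.
(c)–(d): forbidden (ΔS, ΔL).
(c)–(e): forbidden (ΔS, ΔL, ΔJ).
(d)–(e): forbidden (parity, ΔS, ΔJ).
Allowed pairs: 1 of 10.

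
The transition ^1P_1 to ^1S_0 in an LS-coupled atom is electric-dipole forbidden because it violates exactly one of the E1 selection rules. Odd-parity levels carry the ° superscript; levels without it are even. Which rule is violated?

parity

ΔJ = 0, ±1 (not J=0↔0): J: 1 → 0, ΔJ = -1 — ✓.
ΔS = 0: S: 0 → 0 — ✓.
Parity must change: even → even — ✗.
ΔL = 0, ±1 (not L=0↔0): L: 1 → 0, ΔL = -1 — ✓.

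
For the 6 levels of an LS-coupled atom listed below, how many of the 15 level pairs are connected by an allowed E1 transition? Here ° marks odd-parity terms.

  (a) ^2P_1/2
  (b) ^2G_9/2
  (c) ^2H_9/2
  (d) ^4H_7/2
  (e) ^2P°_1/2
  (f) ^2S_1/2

(a)–(b): forbidden (parity, ΔL, ΔJ).
(a)–(c): forbidden (parity, ΔL, ΔJ).
(a)–(d): forbidden (parity, ΔS, ΔL, ΔJ).
(a)–(e): allowed.
(a)–(f): forbidden (parity).
(b)–(c): forbidden (parity).
(b)–(d): forbidden (parity, ΔS).
(b)–(e): forbidden (ΔL, ΔJ).
(b)–(f): forbidden (parity, ΔL, ΔJ).
(c)–(d): forbidden (parity, ΔS).
(c)–(e): forbidden (ΔL, ΔJ).
(c)–(f): forbidden (parity, ΔL, ΔJ).
(d)–(e): forbidden (ΔS, ΔL, ΔJ).
(d)–(f): forbidden (parity, ΔS, ΔL, ΔJ).
(e)–(f): allowed.
Allowed pairs: 2 of 15.

2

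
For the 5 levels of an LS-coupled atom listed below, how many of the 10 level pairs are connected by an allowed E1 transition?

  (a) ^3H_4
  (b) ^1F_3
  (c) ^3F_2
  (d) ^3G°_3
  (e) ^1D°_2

(a)–(b): forbidden (parity, ΔS, ΔL).
(a)–(c): forbidden (parity, ΔL, ΔJ).
(a)–(d): allowed.
(a)–(e): forbidden (ΔS, ΔL, ΔJ).
(b)–(c): forbidden (parity, ΔS).
(b)–(d): forbidden (ΔS).
(b)–(e): allowed.
(c)–(d): allowed.
(c)–(e): forbidden (ΔS).
(d)–(e): forbidden (parity, ΔS, ΔL).
Allowed pairs: 3 of 10.

3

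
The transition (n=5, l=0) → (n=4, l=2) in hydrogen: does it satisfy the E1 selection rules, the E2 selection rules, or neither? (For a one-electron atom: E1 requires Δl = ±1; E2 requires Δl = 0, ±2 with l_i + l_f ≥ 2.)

E2

Δl = 2 − 0 = +2; l_i + l_f = 2.
E1 (Δl = ±1): not satisfied.
E2 (Δl = 0,±2, l_i+l_f ≥ 2): satisfied.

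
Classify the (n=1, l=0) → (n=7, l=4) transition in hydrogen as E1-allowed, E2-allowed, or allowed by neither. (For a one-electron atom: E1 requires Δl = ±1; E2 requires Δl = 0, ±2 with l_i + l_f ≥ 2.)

neither

Δl = 4 − 0 = +4; l_i + l_f = 4.
E1 (Δl = ±1): not satisfied.
E2 (Δl = 0,±2, l_i+l_f ≥ 2): not satisfied.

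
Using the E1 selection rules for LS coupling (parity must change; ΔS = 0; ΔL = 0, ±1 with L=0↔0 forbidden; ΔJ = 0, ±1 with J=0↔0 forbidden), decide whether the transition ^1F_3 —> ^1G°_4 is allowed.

Initial level: S=0, L=3, J=3, parity even. Final level: S=0, L=4, J=4, parity odd.
ΔL = 0, ±1 (not L=0↔0): L: 3 → 4, ΔL = +1 — ✓.
ΔJ = 0, ±1 (not J=0↔0): J: 3 → 4, ΔJ = +1 — ✓.
Parity must change: even → odd — ✓.
ΔS = 0: S: 0 → 0 — ✓.
All four E1 rules are satisfied.

allowed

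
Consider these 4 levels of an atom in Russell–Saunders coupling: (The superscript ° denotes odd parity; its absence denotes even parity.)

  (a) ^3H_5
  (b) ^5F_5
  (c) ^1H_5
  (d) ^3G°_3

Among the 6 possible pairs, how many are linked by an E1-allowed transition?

(a)–(b): forbidden (parity, ΔS, ΔL).
(a)–(c): forbidden (parity, ΔS).
(a)–(d): forbidden (ΔJ).
(b)–(c): forbidden (parity, ΔS, ΔL).
(b)–(d): forbidden (ΔS, ΔJ).
(c)–(d): forbidden (ΔS, ΔJ).
Allowed pairs: 0 of 6.

0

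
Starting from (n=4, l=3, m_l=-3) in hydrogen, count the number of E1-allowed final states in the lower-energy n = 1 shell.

0

E1 requires l_f ∈ {2, 4}, but neither lies in [0, 0], so no final state is reachable.
Total: 0.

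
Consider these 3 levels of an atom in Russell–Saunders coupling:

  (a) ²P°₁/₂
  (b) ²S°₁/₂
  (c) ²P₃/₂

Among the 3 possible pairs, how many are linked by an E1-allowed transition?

(a)–(b): forbidden (parity).
(a)–(c): allowed.
(b)–(c): allowed.
Allowed pairs: 2 of 3.

2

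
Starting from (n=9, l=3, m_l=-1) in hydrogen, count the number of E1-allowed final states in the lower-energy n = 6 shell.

6

E1 requires Δl = ±1, so l_f ∈ {2, 4}; with 0 ≤ l_f ≤ n_f−1 = 5, the allowed l_f values are {2, 4}.
For l_f = 2: m_f ∈ {m_i−1, m_i, m_i+1} ∩ [−2, 2] = {-2, -1, 0} → 3 states.
For l_f = 4: m_f ∈ {m_i−1, m_i, m_i+1} ∩ [−4, 4] = {-2, -1, 0} → 3 states.
Total: 6.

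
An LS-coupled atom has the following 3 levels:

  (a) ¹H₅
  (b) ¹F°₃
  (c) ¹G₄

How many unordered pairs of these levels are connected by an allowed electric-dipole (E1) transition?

(a)–(b): forbidden (ΔL, ΔJ).
(a)–(c): forbidden (parity).
(b)–(c): allowed.
Allowed pairs: 1 of 3.

1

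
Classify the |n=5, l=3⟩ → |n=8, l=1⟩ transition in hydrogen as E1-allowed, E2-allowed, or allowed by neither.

Δl = 1 − 3 = -2; l_i + l_f = 4.
E1 (Δl = ±1): not satisfied.
E2 (Δl = 0,±2, l_i+l_f ≥ 2): satisfied.

E2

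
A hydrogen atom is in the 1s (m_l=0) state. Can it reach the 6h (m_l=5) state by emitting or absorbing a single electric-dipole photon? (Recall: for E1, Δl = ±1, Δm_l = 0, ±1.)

forbidden

Δl = 5 − 0 = +5; the E1 rule Δl = ±1 is fails.
m_l: 0 → 5 (Δm_l = +5). |Δm_l| ≤ 1 fails.
The transition is electric-dipole forbidden.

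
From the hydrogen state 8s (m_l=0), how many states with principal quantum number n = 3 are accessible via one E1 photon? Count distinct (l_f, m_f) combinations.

3

E1 requires Δl = ±1, so l_f ∈ {-1, 1}; with 0 ≤ l_f ≤ n_f−1 = 2, the allowed l_f values are {1}.
For l_f = 1: m_f ∈ {m_i−1, m_i, m_i+1} ∩ [−1, 1] = {-1, 0, 1} → 3 states.
Total: 3.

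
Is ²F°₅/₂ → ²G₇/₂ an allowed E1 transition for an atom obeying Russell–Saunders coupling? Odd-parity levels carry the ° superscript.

allowed

Reading off the term symbols: S 1/2→1/2, L 3→4, J 5/2→7/2, parity odd→even.
Parity must change: odd → even — passes.
ΔS = 0: S: 1/2 → 1/2 — passes.
ΔL = 0, ±1 (not L=0↔0): L: 3 → 4, ΔL = +1 — passes.
ΔJ = 0, ±1 (not J=0↔0): J: 5/2 → 7/2, ΔJ = +1 — passes.
All four E1 rules are satisfied.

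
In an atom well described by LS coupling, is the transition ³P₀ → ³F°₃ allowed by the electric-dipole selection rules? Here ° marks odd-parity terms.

forbidden

Reading off the term symbols: S 1→1, L 1→3, J 0→3, parity even→odd.
ΔJ = 0, ±1 (not J=0↔0): J: 0 → 3, ΔJ = +3 — ✗.
Parity must change: even → odd — ✓.
ΔL = 0, ±1 (not L=0↔0): L: 1 → 3, ΔL = +2 — ✗.
ΔS = 0: S: 1 → 1 — ✓.
Rule(s) violated: ΔL, ΔJ.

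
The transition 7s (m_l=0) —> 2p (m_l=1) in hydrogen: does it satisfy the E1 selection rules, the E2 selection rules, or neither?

E1

Δl = 1 − 0 = +1; l_i + l_f = 1.
Δm_l = +1.
E1 (Δl = ±1, |Δm_l| ≤ 1): satisfied.
E2 (Δl = 0,±2, l_i+l_f ≥ 2, |Δm_l| ≤ 2): not satisfied.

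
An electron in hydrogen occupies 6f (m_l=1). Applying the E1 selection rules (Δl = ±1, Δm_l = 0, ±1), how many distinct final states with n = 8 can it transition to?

E1 requires Δl = ±1, so l_f ∈ {2, 4}; with 0 ≤ l_f ≤ n_f−1 = 7, the allowed l_f values are {2, 4}.
For l_f = 2: m_f ∈ {m_i−1, m_i, m_i+1} ∩ [−2, 2] = {0, 1, 2} → 3 states.
For l_f = 4: m_f ∈ {m_i−1, m_i, m_i+1} ∩ [−4, 4] = {0, 1, 2} → 3 states.
Total: 6.

6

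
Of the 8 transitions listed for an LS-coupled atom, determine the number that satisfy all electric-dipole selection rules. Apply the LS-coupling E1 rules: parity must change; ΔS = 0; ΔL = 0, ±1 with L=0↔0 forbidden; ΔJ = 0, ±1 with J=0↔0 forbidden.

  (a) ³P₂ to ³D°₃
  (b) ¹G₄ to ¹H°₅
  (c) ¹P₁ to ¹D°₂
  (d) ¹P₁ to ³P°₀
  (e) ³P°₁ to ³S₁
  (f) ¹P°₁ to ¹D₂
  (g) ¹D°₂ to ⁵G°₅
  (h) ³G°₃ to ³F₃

(a) allowed
(b) allowed
(c) allowed
(d) forbidden (ΔS fails)
(e) allowed
(f) allowed
(g) forbidden (parity, ΔS, ΔL, ΔJ fail)
(h) allowed
Total allowed: 6 of 8.

6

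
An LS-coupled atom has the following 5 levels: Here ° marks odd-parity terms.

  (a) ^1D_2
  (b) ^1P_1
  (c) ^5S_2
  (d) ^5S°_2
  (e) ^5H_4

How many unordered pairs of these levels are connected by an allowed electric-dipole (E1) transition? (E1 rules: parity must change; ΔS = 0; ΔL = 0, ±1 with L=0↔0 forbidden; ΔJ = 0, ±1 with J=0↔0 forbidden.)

0

(a)–(b): forbidden (parity).
(a)–(c): forbidden (parity, ΔS, ΔL).
(a)–(d): forbidden (ΔS, ΔL).
(a)–(e): forbidden (parity, ΔS, ΔL, ΔJ).
(b)–(c): forbidden (parity, ΔS).
(b)–(d): forbidden (ΔS).
(b)–(e): forbidden (parity, ΔS, ΔL, ΔJ).
(c)–(d): forbidden (ΔL).
(c)–(e): forbidden (parity, ΔL, ΔJ).
(d)–(e): forbidden (ΔL, ΔJ).
Allowed pairs: 0 of 10.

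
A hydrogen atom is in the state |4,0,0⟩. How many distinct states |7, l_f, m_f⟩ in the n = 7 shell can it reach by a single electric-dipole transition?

3

E1 requires Δl = ±1, so l_f ∈ {-1, 1}; with 0 ≤ l_f ≤ n_f−1 = 6, the allowed l_f values are {1}.
For l_f = 1: m_f ∈ {m_i−1, m_i, m_i+1} ∩ [−1, 1] = {-1, 0, 1} → 3 states.
Total: 3.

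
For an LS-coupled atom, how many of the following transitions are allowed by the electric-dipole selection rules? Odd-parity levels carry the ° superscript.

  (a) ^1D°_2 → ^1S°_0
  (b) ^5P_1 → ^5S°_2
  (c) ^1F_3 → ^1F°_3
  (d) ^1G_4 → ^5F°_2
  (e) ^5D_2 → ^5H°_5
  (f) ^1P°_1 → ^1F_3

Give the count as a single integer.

2

(a) forbidden (parity, ΔL, ΔJ fail)
(b) allowed
(c) allowed
(d) forbidden (ΔS, ΔJ fail)
(e) forbidden (ΔL, ΔJ fail)
(f) forbidden (ΔL, ΔJ fail)
Total allowed: 2 of 6.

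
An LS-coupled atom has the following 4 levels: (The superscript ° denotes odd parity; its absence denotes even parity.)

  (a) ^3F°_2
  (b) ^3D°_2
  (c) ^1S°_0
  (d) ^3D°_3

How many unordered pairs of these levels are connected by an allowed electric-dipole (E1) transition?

(a)–(b): forbidden (parity).
(a)–(c): forbidden (parity, ΔS, ΔL, ΔJ).
(a)–(d): forbidden (parity).
(b)–(c): forbidden (parity, ΔS, ΔL, ΔJ).
(b)–(d): forbidden (parity).
(c)–(d): forbidden (parity, ΔS, ΔL, ΔJ).
Allowed pairs: 0 of 6.

0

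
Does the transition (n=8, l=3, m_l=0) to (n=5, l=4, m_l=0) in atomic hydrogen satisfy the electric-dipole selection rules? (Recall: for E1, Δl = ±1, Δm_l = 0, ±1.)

allowed

Δl = 4 − 3 = +1; the E1 rule Δl = ±1 is passes.
Δm_l = 0 − (0) = +0. E1 requires Δm_l = 0, ±1: passes.
All E1 selection rules are satisfied.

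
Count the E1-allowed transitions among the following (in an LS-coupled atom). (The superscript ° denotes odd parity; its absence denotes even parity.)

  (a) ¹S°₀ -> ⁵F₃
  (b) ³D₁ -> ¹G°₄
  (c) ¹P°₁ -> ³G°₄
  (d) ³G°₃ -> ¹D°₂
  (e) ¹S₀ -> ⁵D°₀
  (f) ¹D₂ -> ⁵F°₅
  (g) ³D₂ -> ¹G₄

(a) forbidden (ΔS, ΔL, ΔJ fail)
(b) forbidden (ΔS, ΔL, ΔJ fail)
(c) forbidden (parity, ΔS, ΔL, ΔJ fail)
(d) forbidden (parity, ΔS, ΔL fail)
(e) forbidden (ΔS, ΔL, ΔJ fail)
(f) forbidden (ΔS, ΔJ fail)
(g) forbidden (parity, ΔS, ΔL, ΔJ fail)
Total allowed: 0 of 7.

0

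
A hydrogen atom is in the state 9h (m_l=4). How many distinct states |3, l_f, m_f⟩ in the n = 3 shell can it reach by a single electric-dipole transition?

0

E1 requires l_f ∈ {4, 6}, but neither lies in [0, 2], so no final state is reachable.
Total: 0.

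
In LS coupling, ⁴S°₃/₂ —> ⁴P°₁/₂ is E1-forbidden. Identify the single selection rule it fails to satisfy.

parity

Reading off the term symbols: S 3/2→3/2, L 0→1, J 3/2→1/2, parity odd→odd.
ΔJ = 0, ±1 (not J=0↔0): J: 3/2 → 1/2, ΔJ = -1 — ok.
Parity must change: odd → odd — fails.
ΔL = 0, ±1 (not L=0↔0): L: 0 → 1, ΔL = +1 — ok.
ΔS = 0: S: 3/2 → 3/2 — ok.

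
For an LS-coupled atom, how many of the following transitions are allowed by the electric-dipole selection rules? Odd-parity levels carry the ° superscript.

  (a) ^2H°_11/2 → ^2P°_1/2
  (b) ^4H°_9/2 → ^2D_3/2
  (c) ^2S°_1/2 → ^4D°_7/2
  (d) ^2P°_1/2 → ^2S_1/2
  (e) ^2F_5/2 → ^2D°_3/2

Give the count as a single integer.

2

(a) forbidden (parity, ΔL, ΔJ fail)
(b) forbidden (ΔS, ΔL, ΔJ fail)
(c) forbidden (parity, ΔS, ΔL, ΔJ fail)
(d) allowed
(e) allowed
Total allowed: 2 of 5.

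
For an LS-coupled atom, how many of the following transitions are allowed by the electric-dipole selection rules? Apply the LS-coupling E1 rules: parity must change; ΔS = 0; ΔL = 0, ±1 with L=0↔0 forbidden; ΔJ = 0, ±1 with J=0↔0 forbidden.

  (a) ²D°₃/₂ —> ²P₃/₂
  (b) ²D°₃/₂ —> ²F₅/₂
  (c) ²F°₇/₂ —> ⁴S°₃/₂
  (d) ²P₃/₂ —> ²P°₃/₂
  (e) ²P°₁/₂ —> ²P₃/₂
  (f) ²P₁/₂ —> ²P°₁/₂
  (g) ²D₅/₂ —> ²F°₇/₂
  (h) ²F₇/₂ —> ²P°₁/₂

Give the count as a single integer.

6

(a) allowed
(b) allowed
(c) forbidden (parity, ΔS, ΔL, ΔJ fail)
(d) allowed
(e) allowed
(f) allowed
(g) allowed
(h) forbidden (ΔL, ΔJ fail)
Total allowed: 6 of 8.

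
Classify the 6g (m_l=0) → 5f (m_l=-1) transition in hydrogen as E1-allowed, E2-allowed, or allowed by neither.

Δl = 3 − 4 = -1; l_i + l_f = 7.
Δm_l = -1.
E1 (Δl = ±1, |Δm_l| ≤ 1): satisfied.
E2 (Δl = 0,±2, l_i+l_f ≥ 2, |Δm_l| ≤ 2): not satisfied.

E1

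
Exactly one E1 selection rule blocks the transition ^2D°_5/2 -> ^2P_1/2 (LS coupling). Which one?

the ΔJ = 0, ±1 rule

Reading off the term symbols: S 1/2→1/2, L 2→1, J 5/2→1/2, parity odd→even.
Parity must change: odd → even — ok.
ΔS = 0: S: 1/2 → 1/2 — ok.
ΔL = 0, ±1 (not L=0↔0): L: 2 → 1, ΔL = -1 — ok.
ΔJ = 0, ±1 (not J=0↔0): J: 5/2 → 1/2, ΔJ = -2 — fails.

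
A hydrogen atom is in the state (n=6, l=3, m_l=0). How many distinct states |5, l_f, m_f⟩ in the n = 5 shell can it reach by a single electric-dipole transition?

6

E1 requires Δl = ±1, so l_f ∈ {2, 4}; with 0 ≤ l_f ≤ n_f−1 = 4, the allowed l_f values are {2, 4}.
For l_f = 2: m_f ∈ {m_i−1, m_i, m_i+1} ∩ [−2, 2] = {-1, 0, 1} → 3 states.
For l_f = 4: m_f ∈ {m_i−1, m_i, m_i+1} ∩ [−4, 4] = {-1, 0, 1} → 3 states.
Total: 6.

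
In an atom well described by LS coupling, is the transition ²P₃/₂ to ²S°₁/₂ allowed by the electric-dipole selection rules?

Initial level: S=1/2, L=1, J=3/2, parity even. Final level: S=1/2, L=0, J=1/2, parity odd.
Parity must change: even → odd — ok.
ΔS = 0: S: 1/2 → 1/2 — ok.
ΔL = 0, ±1 (not L=0↔0): L: 1 → 0, ΔL = -1 — ok.
ΔJ = 0, ±1 (not J=0↔0): J: 3/2 → 1/2, ΔJ = -1 — ok.
All four E1 rules are satisfied.

allowed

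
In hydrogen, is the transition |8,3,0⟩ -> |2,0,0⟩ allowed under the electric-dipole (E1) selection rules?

Initial l = 3, final l = 0, so Δl = -3. E1 requires Δl = ±1: ✗.
Δm_l = 0 − (0) = +0. E1 requires Δm_l = 0, ±1: ✓.
The transition is electric-dipole forbidden.

forbidden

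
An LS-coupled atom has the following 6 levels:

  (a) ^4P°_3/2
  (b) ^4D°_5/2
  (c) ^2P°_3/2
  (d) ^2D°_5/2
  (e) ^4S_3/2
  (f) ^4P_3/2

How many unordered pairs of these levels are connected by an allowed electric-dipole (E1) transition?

(a)–(b): forbidden (parity).
(a)–(c): forbidden (parity, ΔS).
(a)–(d): forbidden (parity, ΔS).
(a)–(e): allowed.
(a)–(f): allowed.
(b)–(c): forbidden (parity, ΔS).
(b)–(d): forbidden (parity, ΔS).
(b)–(e): forbidden (ΔL).
(b)–(f): allowed.
(c)–(d): forbidden (parity).
(c)–(e): forbidden (ΔS).
(c)–(f): forbidden (ΔS).
(d)–(e): forbidden (ΔS, ΔL).
(d)–(f): forbidden (ΔS).
(e)–(f): forbidden (parity).
Allowed pairs: 3 of 15.

3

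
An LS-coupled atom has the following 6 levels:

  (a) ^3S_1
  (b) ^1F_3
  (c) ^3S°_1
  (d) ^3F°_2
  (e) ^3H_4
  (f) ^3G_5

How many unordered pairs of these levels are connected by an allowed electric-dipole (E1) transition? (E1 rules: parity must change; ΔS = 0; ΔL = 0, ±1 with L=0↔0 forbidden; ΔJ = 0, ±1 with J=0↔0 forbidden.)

0

(a)–(b): forbidden (parity, ΔS, ΔL, ΔJ).
(a)–(c): forbidden (ΔL).
(a)–(d): forbidden (ΔL).
(a)–(e): forbidden (parity, ΔL, ΔJ).
(a)–(f): forbidden (parity, ΔL, ΔJ).
(b)–(c): forbidden (ΔS, ΔL, ΔJ).
(b)–(d): forbidden (ΔS).
(b)–(e): forbidden (parity, ΔS, ΔL).
(b)–(f): forbidden (parity, ΔS, ΔJ).
(c)–(d): forbidden (parity, ΔL).
(c)–(e): forbidden (ΔL, ΔJ).
(c)–(f): forbidden (ΔL, ΔJ).
(d)–(e): forbidden (ΔL, ΔJ).
(d)–(f): forbidden (ΔJ).
(e)–(f): forbidden (parity).
Allowed pairs: 0 of 15.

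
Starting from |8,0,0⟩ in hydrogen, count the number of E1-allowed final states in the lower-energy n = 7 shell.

E1 requires Δl = ±1, so l_f ∈ {-1, 1}; with 0 ≤ l_f ≤ n_f−1 = 6, the allowed l_f values are {1}.
For l_f = 1: m_f ∈ {m_i−1, m_i, m_i+1} ∩ [−1, 1] = {-1, 0, 1} → 3 states.
Total: 3.

3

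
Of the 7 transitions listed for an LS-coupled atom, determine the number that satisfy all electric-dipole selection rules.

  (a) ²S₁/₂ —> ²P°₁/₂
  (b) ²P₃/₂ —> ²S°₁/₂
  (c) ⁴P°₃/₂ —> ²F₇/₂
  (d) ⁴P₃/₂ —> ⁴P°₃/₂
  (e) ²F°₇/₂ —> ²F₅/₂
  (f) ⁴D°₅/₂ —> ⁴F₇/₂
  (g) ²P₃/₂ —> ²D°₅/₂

6

(a) allowed
(b) allowed
(c) forbidden (ΔS, ΔL, ΔJ fail)
(d) allowed
(e) allowed
(f) allowed
(g) allowed
Total allowed: 6 of 7.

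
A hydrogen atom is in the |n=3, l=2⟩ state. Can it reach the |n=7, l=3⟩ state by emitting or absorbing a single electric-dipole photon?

l: 2 → 3 (Δl = +1). Δl = ±1 passes.
All E1 selection rules are satisfied.

allowed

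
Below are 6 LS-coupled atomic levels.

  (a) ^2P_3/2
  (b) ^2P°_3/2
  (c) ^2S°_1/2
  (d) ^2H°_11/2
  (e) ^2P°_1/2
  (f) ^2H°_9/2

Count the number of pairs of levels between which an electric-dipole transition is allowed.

(a)–(b): allowed.
(a)–(c): allowed.
(a)–(d): forbidden (ΔL, ΔJ).
(a)–(e): allowed.
(a)–(f): forbidden (ΔL, ΔJ).
(b)–(c): forbidden (parity).
(b)–(d): forbidden (parity, ΔL, ΔJ).
(b)–(e): forbidden (parity).
(b)–(f): forbidden (parity, ΔL, ΔJ).
(c)–(d): forbidden (parity, ΔL, ΔJ).
(c)–(e): forbidden (parity).
(c)–(f): forbidden (parity, ΔL, ΔJ).
(d)–(e): forbidden (parity, ΔL, ΔJ).
(d)–(f): forbidden (parity).
(e)–(f): forbidden (parity, ΔL, ΔJ).
Allowed pairs: 3 of 15.

3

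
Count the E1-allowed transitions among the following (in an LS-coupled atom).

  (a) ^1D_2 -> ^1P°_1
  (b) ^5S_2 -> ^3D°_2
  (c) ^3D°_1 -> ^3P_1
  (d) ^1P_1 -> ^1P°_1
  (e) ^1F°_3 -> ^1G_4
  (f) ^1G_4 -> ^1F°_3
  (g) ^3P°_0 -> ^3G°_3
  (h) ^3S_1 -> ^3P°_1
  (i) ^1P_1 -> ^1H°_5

6

(a) allowed
(b) forbidden (ΔS, ΔL fail)
(c) allowed
(d) allowed
(e) allowed
(f) allowed
(g) forbidden (parity, ΔL, ΔJ fail)
(h) allowed
(i) forbidden (ΔL, ΔJ fail)
Total allowed: 6 of 9.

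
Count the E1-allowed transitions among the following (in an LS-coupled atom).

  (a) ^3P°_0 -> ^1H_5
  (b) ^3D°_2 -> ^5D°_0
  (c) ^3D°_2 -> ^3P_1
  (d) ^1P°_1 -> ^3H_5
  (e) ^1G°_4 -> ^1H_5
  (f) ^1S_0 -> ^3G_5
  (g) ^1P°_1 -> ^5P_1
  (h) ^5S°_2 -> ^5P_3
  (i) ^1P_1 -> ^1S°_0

(a) forbidden (ΔS, ΔL, ΔJ fail)
(b) forbidden (parity, ΔS, ΔJ fail)
(c) allowed
(d) forbidden (ΔS, ΔL, ΔJ fail)
(e) allowed
(f) forbidden (parity, ΔS, ΔL, ΔJ fail)
(g) forbidden (ΔS fails)
(h) allowed
(i) allowed
Total allowed: 4 of 9.

4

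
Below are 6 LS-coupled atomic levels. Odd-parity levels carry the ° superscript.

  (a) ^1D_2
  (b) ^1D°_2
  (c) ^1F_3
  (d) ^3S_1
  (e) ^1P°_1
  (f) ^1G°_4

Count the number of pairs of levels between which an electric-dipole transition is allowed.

4

(a)–(b): allowed.
(a)–(c): forbidden (parity).
(a)–(d): forbidden (parity, ΔS, ΔL).
(a)–(e): allowed.
(a)–(f): forbidden (ΔL, ΔJ).
(b)–(c): allowed.
(b)–(d): forbidden (ΔS, ΔL).
(b)–(e): forbidden (parity).
(b)–(f): forbidden (parity, ΔL, ΔJ).
(c)–(d): forbidden (parity, ΔS, ΔL, ΔJ).
(c)–(e): forbidden (ΔL, ΔJ).
(c)–(f): allowed.
(d)–(e): forbidden (ΔS).
(d)–(f): forbidden (ΔS, ΔL, ΔJ).
(e)–(f): forbidden (parity, ΔL, ΔJ).
Allowed pairs: 4 of 15.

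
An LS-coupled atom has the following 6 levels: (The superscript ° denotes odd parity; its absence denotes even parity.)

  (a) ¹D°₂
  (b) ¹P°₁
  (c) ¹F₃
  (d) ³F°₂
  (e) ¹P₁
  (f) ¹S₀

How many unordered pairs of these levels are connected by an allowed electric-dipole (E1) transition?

4

(a)–(b): forbidden (parity).
(a)–(c): allowed.
(a)–(d): forbidden (parity, ΔS).
(a)–(e): allowed.
(a)–(f): forbidden (ΔL, ΔJ).
(b)–(c): forbidden (ΔL, ΔJ).
(b)–(d): forbidden (parity, ΔS, ΔL).
(b)–(e): allowed.
(b)–(f): allowed.
(c)–(d): forbidden (ΔS).
(c)–(e): forbidden (parity, ΔL, ΔJ).
(c)–(f): forbidden (parity, ΔL, ΔJ).
(d)–(e): forbidden (ΔS, ΔL).
(d)–(f): forbidden (ΔS, ΔL, ΔJ).
(e)–(f): forbidden (parity).
Allowed pairs: 4 of 15.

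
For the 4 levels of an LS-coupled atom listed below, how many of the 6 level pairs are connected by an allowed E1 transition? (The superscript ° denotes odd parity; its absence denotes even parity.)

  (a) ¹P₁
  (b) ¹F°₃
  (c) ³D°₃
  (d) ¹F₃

1

(a)–(b): forbidden (ΔL, ΔJ).
(a)–(c): forbidden (ΔS, ΔJ).
(a)–(d): forbidden (parity, ΔL, ΔJ).
(b)–(c): forbidden (parity, ΔS).
(b)–(d): allowed.
(c)–(d): forbidden (ΔS).
Allowed pairs: 1 of 6.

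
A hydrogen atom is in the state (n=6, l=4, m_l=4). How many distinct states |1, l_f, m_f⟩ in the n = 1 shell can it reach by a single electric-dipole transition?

E1 requires l_f ∈ {3, 5}, but neither lies in [0, 0], so no final state is reachable.
Total: 0.

0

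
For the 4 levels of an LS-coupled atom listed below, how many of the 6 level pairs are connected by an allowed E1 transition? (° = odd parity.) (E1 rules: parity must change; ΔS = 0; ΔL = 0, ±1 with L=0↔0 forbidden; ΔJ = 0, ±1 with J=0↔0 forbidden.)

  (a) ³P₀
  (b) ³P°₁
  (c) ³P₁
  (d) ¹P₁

2

(a)–(b): allowed.
(a)–(c): forbidden (parity).
(a)–(d): forbidden (parity, ΔS).
(b)–(c): allowed.
(b)–(d): forbidden (ΔS).
(c)–(d): forbidden (parity, ΔS).
Allowed pairs: 2 of 6.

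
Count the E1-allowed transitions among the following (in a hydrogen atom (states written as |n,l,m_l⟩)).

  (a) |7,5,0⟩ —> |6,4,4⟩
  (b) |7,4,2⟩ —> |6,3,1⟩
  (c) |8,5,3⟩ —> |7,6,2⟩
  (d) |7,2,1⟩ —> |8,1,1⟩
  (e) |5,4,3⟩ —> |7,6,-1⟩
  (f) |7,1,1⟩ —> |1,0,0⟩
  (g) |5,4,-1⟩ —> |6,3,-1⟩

5

(a) forbidden — Δm_l = +4 (E1 requires Δm_l = 0, ±1)
(b) allowed
(c) allowed
(d) allowed
(e) forbidden — Δl = +2 (E1 requires Δl = ±1); Δm_l = -4 (E1 requires Δm_l = 0, ±1)
(f) allowed
(g) allowed
Total allowed: 5 of 7.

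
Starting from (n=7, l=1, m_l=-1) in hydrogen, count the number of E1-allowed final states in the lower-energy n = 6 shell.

E1 requires Δl = ±1, so l_f ∈ {0, 2}; with 0 ≤ l_f ≤ n_f−1 = 5, the allowed l_f values are {0, 2}.
For l_f = 0: m_f ∈ {m_i−1, m_i, m_i+1} ∩ [−0, 0] = {0} → 1 state.
For l_f = 2: m_f ∈ {m_i−1, m_i, m_i+1} ∩ [−2, 2] = {-2, -1, 0} → 3 states.
Total: 4.

4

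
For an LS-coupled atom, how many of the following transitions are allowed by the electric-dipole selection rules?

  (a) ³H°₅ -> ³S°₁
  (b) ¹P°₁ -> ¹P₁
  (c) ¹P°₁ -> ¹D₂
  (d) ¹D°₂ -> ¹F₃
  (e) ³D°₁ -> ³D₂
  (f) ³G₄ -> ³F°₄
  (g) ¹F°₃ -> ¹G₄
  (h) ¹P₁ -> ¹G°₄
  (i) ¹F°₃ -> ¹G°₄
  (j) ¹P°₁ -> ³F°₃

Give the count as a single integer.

6

(a) forbidden (parity, ΔL, ΔJ fail)
(b) allowed
(c) allowed
(d) allowed
(e) allowed
(f) allowed
(g) allowed
(h) forbidden (ΔL, ΔJ fail)
(i) forbidden (parity fails)
(j) forbidden (parity, ΔS, ΔL, ΔJ fail)
Total allowed: 6 of 10.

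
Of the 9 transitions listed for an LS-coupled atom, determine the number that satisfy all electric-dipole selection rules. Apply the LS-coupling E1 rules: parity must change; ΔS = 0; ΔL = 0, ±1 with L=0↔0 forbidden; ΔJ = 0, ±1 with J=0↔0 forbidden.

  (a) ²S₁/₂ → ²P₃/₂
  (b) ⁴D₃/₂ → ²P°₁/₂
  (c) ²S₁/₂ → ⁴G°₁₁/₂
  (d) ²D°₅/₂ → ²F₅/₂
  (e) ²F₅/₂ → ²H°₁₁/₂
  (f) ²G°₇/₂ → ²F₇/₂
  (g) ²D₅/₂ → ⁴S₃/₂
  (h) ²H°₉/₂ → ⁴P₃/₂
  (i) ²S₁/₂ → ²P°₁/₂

(a) forbidden (parity fails)
(b) forbidden (ΔS fails)
(c) forbidden (ΔS, ΔL, ΔJ fail)
(d) allowed
(e) forbidden (ΔL, ΔJ fail)
(f) allowed
(g) forbidden (parity, ΔS, ΔL fail)
(h) forbidden (ΔS, ΔL, ΔJ fail)
(i) allowed
Total allowed: 3 of 9.

3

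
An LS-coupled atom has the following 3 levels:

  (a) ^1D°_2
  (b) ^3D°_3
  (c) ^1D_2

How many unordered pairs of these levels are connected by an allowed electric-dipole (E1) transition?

(a)–(b): forbidden (parity, ΔS).
(a)–(c): allowed.
(b)–(c): forbidden (ΔS).
Allowed pairs: 1 of 3.

1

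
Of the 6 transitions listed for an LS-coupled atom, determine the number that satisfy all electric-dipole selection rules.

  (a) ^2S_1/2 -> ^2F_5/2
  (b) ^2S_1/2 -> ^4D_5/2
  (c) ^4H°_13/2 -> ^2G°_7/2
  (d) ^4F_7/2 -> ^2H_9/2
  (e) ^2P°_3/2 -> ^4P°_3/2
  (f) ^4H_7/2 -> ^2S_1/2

0

(a) forbidden (parity, ΔL, ΔJ fail)
(b) forbidden (parity, ΔS, ΔL, ΔJ fail)
(c) forbidden (parity, ΔS, ΔJ fail)
(d) forbidden (parity, ΔS, ΔL fail)
(e) forbidden (parity, ΔS fail)
(f) forbidden (parity, ΔS, ΔL, ΔJ fail)
Total allowed: 0 of 6.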